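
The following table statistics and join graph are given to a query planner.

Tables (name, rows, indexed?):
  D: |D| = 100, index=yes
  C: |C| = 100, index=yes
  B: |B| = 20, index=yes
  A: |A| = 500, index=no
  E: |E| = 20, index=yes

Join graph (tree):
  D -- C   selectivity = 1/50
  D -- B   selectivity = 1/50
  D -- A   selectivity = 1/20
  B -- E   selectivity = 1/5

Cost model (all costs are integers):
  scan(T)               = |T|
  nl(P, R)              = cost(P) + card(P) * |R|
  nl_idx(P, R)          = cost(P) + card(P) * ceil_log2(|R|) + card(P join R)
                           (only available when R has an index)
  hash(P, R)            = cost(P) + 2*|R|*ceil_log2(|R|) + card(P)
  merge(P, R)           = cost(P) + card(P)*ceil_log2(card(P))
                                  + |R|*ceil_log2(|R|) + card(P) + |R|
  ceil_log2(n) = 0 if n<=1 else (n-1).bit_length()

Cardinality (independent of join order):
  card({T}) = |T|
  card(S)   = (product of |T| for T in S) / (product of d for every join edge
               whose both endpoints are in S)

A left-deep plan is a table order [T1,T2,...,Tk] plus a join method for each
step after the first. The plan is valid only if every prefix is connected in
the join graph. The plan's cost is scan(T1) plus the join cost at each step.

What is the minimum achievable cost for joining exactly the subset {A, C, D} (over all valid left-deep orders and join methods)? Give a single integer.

Selinger DP over subsets of {A,C,D}:
  {D}: scan cost=100, card=100
  {C}: scan cost=100, card=100
  {A}: scan cost=500, card=500
  {CD}: card=200; try (D,nl_idx)→1000, (C,nl_idx)→1000, (D,hash)→1600, (C,hash)→1600, (D,merge)→1700, (C,merge)→1700 …(+2); best=1000 via (D,nl_idx)
  {AD}: card=2500; try (D,hash)→2400, (A,merge)→5900, (D,merge)→6300, (D,nl_idx)→6500, (A,hash)→9200, (A,nl)→50100 …(+1); best=2400 via (D,hash)
  {ACD}: card=5000; try (C,hash)→6300, (A,merge)→7800, (A,hash)→10200, (C,nl_idx)→24900, (C,merge)→35700, (A,nl)→101000 …(+1); best=6300 via (C,hash)

6300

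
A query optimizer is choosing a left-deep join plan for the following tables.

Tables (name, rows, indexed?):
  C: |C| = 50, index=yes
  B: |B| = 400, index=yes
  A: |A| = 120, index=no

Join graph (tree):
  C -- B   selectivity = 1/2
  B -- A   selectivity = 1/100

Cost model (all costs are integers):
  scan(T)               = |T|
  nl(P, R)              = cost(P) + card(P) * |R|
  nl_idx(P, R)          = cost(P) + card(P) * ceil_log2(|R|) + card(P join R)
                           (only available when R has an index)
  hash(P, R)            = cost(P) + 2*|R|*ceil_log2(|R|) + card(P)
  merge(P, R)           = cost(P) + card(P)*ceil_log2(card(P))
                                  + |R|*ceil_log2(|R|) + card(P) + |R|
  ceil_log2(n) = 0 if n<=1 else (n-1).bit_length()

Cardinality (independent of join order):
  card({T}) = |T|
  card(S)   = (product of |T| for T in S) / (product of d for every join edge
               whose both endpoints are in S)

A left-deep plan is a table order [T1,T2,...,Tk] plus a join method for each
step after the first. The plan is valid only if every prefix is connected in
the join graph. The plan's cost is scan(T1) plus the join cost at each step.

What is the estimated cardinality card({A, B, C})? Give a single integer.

Tables in S: A(120), B(400), C(50)
Edges inside S: C-B(d=2), B-A(d=100)
numerator = 120 * 400 * 50 = 2400000
denominator = 2 * 100 = 200
card(S) = 2400000 / 200 = 12000

12000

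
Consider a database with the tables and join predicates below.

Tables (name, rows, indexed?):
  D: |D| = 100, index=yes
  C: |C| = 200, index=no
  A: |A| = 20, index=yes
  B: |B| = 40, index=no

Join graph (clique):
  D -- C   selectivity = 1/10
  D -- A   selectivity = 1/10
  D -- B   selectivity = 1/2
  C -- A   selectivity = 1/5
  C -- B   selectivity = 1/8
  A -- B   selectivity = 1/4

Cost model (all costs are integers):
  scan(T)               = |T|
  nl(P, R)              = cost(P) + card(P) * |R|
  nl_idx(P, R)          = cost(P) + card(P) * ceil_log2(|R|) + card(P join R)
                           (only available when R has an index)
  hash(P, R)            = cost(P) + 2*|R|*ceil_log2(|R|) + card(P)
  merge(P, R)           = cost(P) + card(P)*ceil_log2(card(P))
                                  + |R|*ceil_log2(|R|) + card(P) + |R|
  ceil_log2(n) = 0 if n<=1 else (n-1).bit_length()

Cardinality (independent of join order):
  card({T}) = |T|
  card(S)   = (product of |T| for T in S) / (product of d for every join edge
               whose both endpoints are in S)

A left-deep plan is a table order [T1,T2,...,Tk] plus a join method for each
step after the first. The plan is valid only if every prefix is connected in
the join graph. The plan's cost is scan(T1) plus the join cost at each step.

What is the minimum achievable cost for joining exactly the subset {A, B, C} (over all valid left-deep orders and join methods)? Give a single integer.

Selinger DP over subsets of {A,B,C}:
  {C}: scan cost=200, card=200
  {A}: scan cost=20, card=20
  {B}: scan cost=40, card=40
  {AC}: card=800; try (A,hash)→600, (C,merge)→1940, (A,nl_idx)→2000, (A,merge)→2120, (C,hash)→3240, (C,nl)→4020 …(+1); best=600 via (A,hash)
  {BC}: card=1000; try (B,hash)→880, (C,merge)→2120, (B,merge)→2280, (C,hash)→3280, (C,nl)→8040, (B,nl)→8200; best=880 via (B,hash)
  {AB}: card=200; try (A,hash)→280, (B,merge)→420, (A,merge)→440, (A,nl_idx)→440, (B,hash)→520, (B,nl)→820 …(+1); best=280 via (A,hash)
  {ABC}: card=1000; try (B,hash)→1880, (A,hash)→2080, (C,hash)→3680, (C,merge)→3880, (A,nl_idx)→6880, (B,merge)→9680 …(+4); best=1880 via (B,hash)

1880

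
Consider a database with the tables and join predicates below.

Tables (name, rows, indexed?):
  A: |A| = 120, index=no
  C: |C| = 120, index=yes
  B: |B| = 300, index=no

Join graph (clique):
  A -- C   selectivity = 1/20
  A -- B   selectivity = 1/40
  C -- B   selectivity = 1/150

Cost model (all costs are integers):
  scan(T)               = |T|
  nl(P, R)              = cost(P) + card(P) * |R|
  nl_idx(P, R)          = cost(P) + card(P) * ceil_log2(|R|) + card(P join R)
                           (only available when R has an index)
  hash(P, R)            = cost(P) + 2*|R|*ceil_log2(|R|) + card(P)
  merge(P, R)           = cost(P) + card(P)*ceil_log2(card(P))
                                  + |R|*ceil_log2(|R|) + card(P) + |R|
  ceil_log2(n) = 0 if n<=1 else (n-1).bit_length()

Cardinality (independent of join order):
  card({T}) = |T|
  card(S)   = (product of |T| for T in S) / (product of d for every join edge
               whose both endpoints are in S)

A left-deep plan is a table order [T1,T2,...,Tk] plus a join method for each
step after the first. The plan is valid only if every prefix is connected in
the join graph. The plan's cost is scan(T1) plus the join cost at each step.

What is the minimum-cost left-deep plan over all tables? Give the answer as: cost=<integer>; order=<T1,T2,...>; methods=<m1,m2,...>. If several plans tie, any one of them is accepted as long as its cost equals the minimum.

cost=4200; order=B,C,A; methods=hash,hash

Selinger DP (subsets sized 1..n):
  {A}: scan cost=120, card=120
  {C}: scan cost=120, card=120
  {B}: scan cost=300, card=300
  {AC}: card=720; try (C,nl_idx)→1680, (C,hash)→1920, (A,hash)→1920, (C,merge)→2040, (A,merge)→2040, (C,nl)→14520 …(+1); best=1680 via (C,nl_idx)
  {AB}: card=900; try (A,hash)→2280, (B,merge)→4080, (A,merge)→4260, (B,hash)→5640, (B,nl)→36120, (A,nl)→36300; best=2280 via (A,hash)
  {BC}: card=240; try (C,hash)→2280, (C,nl_idx)→2640, (B,merge)→4080, (C,merge)→4260, (B,hash)→5640, (B,nl)→36120 …(+1); best=2280 via (C,hash)
  {ABC}: card=36; try (A,hash)→4200, (C,hash)→4860, (A,merge)→5400, (B,hash)→7800, (C,nl_idx)→8616, (B,merge)→12600 …(+4); best=4200 via (A,hash)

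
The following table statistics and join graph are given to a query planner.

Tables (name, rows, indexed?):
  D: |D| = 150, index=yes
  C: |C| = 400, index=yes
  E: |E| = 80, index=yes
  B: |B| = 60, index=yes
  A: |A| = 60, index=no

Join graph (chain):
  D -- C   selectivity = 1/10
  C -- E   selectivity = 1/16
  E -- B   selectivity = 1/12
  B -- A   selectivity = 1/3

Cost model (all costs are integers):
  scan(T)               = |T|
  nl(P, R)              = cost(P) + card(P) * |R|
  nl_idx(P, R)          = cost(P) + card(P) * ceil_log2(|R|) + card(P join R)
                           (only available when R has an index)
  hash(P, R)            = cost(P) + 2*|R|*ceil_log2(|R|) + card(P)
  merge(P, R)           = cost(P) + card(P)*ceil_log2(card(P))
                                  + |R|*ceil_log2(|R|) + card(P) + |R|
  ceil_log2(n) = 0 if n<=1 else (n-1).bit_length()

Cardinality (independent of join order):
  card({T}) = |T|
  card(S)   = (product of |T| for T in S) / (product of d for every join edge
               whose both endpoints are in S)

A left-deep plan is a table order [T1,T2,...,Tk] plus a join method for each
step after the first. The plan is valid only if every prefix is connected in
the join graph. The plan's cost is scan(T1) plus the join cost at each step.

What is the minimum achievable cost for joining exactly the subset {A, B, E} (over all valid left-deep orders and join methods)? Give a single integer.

Selinger DP over subsets of {A,B,E}:
  {E}: scan cost=80, card=80
  {B}: scan cost=60, card=60
  {A}: scan cost=60, card=60
  {BE}: card=400; try (E,nl_idx)→880, (B,hash)→880, (B,nl_idx)→960, (E,merge)→1120, (B,merge)→1140, (E,hash)→1240 …(+2); best=880 via (E,nl_idx)
  {AB}: card=1200; try (B,hash)→840, (A,hash)→840, (B,merge)→900, (A,merge)→900, (B,nl_idx)→1620, (B,nl)→3660 …(+1); best=840 via (B,hash)
  {ABE}: card=8000; try (A,hash)→2000, (E,hash)→3160, (A,merge)→5300, (E,merge)→15880, (E,nl_idx)→17240, (A,nl)→24880 …(+1); best=2000 via (A,hash)

2000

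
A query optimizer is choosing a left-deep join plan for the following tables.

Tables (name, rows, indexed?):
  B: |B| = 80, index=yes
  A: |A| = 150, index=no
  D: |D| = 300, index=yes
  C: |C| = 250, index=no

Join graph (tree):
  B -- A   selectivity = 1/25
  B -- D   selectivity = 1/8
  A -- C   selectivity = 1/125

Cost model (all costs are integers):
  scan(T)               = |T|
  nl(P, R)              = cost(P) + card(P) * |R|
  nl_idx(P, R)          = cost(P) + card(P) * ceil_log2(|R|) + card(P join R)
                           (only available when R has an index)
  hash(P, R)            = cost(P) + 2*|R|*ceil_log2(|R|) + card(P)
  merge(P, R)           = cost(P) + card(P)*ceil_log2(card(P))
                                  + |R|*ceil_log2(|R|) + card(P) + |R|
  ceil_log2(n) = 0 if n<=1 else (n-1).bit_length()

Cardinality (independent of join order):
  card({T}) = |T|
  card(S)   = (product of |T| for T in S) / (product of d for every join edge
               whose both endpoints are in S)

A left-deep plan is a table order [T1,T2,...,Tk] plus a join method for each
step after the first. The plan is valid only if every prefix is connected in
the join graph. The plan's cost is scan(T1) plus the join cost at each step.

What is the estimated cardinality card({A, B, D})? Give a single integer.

Tables in S: A(150), B(80), D(300)
Edges inside S: B-A(d=25), B-D(d=8)
numerator = 150 * 80 * 300 = 3600000
denominator = 25 * 8 = 200
card(S) = 3600000 / 200 = 18000

18000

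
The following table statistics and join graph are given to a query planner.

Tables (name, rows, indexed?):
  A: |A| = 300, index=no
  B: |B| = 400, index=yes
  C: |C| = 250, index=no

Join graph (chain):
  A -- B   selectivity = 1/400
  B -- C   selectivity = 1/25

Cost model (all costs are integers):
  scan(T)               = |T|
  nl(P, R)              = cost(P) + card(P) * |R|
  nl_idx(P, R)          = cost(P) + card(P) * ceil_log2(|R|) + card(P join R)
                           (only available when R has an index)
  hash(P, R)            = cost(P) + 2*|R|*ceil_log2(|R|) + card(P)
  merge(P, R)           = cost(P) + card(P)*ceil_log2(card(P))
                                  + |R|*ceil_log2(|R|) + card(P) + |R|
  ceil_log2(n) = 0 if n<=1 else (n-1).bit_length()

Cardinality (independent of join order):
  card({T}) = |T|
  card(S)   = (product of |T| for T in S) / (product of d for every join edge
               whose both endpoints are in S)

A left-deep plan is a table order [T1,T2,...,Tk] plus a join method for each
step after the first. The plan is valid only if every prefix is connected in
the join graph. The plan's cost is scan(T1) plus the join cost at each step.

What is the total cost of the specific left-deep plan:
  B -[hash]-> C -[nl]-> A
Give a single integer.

step 1: scan B: cost=400, card=400
step 2: join C via hash
    card(P join C) = 400*250/(25) = 4000
    cost = 400 + 2*250*8 + 400 = 4800
step 3: join A via nl
    card(P join A) = 4000*300/(400) = 3000
    cost = 4800 + 4000*300 = 1204800

1204800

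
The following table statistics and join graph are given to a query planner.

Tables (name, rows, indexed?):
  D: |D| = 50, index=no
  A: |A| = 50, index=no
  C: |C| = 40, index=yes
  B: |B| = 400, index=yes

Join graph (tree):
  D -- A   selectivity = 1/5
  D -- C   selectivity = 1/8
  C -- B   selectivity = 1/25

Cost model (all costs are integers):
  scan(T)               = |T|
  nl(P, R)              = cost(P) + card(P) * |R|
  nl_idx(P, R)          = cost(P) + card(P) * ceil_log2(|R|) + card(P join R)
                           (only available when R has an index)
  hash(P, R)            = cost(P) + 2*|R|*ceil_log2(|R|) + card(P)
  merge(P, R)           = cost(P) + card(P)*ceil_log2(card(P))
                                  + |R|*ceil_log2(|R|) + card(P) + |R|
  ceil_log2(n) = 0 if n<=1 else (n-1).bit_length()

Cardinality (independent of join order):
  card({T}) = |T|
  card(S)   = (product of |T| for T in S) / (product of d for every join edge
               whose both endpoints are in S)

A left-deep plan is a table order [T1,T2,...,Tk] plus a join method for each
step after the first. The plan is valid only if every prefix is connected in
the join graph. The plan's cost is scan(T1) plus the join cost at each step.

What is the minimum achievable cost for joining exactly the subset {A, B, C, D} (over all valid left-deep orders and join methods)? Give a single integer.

Selinger DP over subsets of {A,B,C,D}:
  {D}: scan cost=50, card=50
  {A}: scan cost=50, card=50
  {C}: scan cost=40, card=40
  {B}: scan cost=400, card=400
  {AD}: card=500; try (D,hash)→700, (A,hash)→700, (D,merge)→750, (A,merge)→750, (D,nl)→2550, (A,nl)→2550; best=700 via (D,hash)
  {CD}: card=250; try (C,hash)→580, (C,nl_idx)→600, (D,merge)→670, (D,hash)→680, (C,merge)→680, (D,nl)→2040 …(+1); best=580 via (C,hash)
  {BC}: card=640; try (B,nl_idx)→1040, (C,hash)→1280, (C,nl_idx)→3440, (B,merge)→4320, (C,merge)→4680, (B,hash)→7280 …(+2); best=1040 via (B,nl_idx)
  {ACD}: card=2500; try (A,hash)→1430, (C,hash)→1680, (A,merge)→3180, (C,merge)→5980, (C,nl_idx)→6200, (A,nl)→13080 …(+1); best=1430 via (A,hash)
  {BCD}: card=4000; try (D,hash)→2280, (B,merge)→6830, (B,nl_idx)→6830, (B,hash)→8030, (D,merge)→8430, (D,nl)→33040 …(+1); best=2280 via (D,hash)
  {ABCD}: card=40000; try (A,hash)→6880, (B,hash)→11130, (B,merge)→37930, (A,merge)→54630, (B,nl_idx)→63930, (A,nl)→202280 …(+1); best=6880 via (A,hash)

6880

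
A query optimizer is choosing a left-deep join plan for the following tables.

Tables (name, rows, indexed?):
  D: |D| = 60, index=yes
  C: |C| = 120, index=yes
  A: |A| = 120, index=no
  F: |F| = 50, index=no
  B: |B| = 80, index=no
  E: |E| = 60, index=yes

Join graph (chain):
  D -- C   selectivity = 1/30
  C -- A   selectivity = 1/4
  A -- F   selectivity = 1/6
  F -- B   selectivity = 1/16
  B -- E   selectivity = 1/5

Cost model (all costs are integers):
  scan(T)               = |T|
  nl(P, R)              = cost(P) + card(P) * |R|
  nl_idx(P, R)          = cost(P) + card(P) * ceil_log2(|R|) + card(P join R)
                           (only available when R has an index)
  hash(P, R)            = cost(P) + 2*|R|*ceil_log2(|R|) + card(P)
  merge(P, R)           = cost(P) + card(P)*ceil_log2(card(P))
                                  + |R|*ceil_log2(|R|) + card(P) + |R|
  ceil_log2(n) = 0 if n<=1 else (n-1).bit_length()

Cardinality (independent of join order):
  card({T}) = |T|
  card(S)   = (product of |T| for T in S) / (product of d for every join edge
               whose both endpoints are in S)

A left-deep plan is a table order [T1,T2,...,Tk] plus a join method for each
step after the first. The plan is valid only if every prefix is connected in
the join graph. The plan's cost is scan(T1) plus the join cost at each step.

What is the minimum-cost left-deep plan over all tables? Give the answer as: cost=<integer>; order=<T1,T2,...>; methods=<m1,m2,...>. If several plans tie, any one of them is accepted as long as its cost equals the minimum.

cost=372280; order=D,C,A,F,B,E; methods=nl_idx,hash,hash,hash,hash

Selinger DP (subsets sized 1..n):
  {D}: scan cost=60, card=60
  {C}: scan cost=120, card=120
  {A}: scan cost=120, card=120
  {F}: scan cost=50, card=50
  {B}: scan cost=80, card=80
  {E}: scan cost=60, card=60
  {CD}: card=240; try (C,nl_idx)→720, (D,hash)→960, (D,nl_idx)→1080, (C,merge)→1440, (D,merge)→1500, (C,hash)→1800 …(+2); best=720 via (C,nl_idx)
  {AC}: card=3600; try (C,hash)→1920, (A,hash)→1920, (C,merge)→2040, (A,merge)→2040, (C,nl_idx)→4560, (C,nl)→14520 …(+1); best=1920 via (C,hash)
  {AF}: card=1000; try (F,hash)→840, (A,merge)→1360, (F,merge)→1430, (A,hash)→1780, (A,nl)→6050, (F,nl)→6120; best=840 via (F,hash)
  {BF}: card=250; try (F,hash)→760, (B,merge)→1040, (F,merge)→1070, (B,hash)→1220, (B,nl)→4050, (F,nl)→4080; best=760 via (F,hash)
  {BE}: card=960; try (E,hash)→880, (B,merge)→1120, (E,merge)→1140, (B,hash)→1240, (E,nl_idx)→1520, (B,nl)→4860 …(+1); best=880 via (E,hash)
  {ACD}: card=7200; try (A,hash)→2640, (A,merge)→3840, (D,hash)→6240, (A,nl)→29520, (D,nl_idx)→30720, (D,merge)→49140 …(+1); best=2640 via (A,hash)
  {ACF}: card=30000; try (C,hash)→3520, (F,hash)→6120, (C,merge)→12800, (C,nl_idx)→37840, (F,merge)→49070, (C,nl)→120840 …(+1); best=3520 via (C,hash)
  {ABF}: card=5000; try (A,hash)→2690, (B,hash)→2960, (A,merge)→3970, (B,merge)→12480, (A,nl)→30760, (B,nl)→80840; best=2690 via (A,hash)
  {BEF}: card=3000; try (E,hash)→1730, (F,hash)→2440, (E,merge)→3430, (E,nl_idx)→5260, (F,merge)→11790, (E,nl)→15760 …(+1); best=1730 via (E,hash)
  {ACDF}: card=60000; try (F,hash)→10440, (D,hash)→34240, (F,merge)→103790, (D,nl_idx)→243520, (F,nl)→362640, (D,merge)→483940 …(+1); best=10440 via (F,hash)
  {ABCF}: card=150000; try (C,hash)→9370, (B,hash)→34640, (C,merge)→73650, (C,nl_idx)→187690, (B,merge)→484160, (C,nl)→602690 …(+1); best=9370 via (C,hash)
  {ABEF}: card=60000; try (A,hash)→6410, (E,hash)→8410, (A,merge)→41690, (E,merge)→73110, (E,nl_idx)→92690, (E,nl)→302690 …(+1); best=6410 via (A,hash)
  {ABCDF}: card=300000; try (B,hash)→71560, (D,hash)→160090, (B,merge)→1031080, (D,nl_idx)→1209370, (D,merge)→2859790, (B,nl)→4810440 …(+1); best=71560 via (B,hash)
  {ABCEF}: card=1800000; try (C,hash)→68090, (E,hash)→160090, (C,merge)→1027370, (C,nl_idx)→2226410, (E,nl_idx)→2709370, (E,merge)→2859790 …(+2); best=68090 via (C,hash)
  {ABCDEF}: card=3600000; try (E,hash)→372280, (D,hash)→1868810, (E,nl_idx)→5471560, (E,merge)→6071980, (D,nl_idx)→14468090, (E,nl)→18071560 …(+2); best=372280 via (E,hash)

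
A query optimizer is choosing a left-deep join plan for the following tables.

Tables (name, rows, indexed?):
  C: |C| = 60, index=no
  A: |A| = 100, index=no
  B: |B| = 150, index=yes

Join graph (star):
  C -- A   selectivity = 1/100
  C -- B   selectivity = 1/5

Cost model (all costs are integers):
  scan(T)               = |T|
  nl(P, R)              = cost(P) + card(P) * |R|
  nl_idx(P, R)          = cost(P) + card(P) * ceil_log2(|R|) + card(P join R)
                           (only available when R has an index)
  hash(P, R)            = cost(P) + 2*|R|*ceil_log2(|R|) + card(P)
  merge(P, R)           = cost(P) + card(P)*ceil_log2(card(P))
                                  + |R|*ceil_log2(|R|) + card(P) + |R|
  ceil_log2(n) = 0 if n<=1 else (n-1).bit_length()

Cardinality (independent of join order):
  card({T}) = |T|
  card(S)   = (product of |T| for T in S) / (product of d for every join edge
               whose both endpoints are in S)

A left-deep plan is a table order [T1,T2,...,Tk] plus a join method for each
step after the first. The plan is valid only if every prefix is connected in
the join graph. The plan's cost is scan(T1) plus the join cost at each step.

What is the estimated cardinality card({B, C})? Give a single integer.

Tables in S: B(150), C(60)
Edges inside S: C-B(d=5)
numerator = 150 * 60 = 9000
denominator = 5 = 5
card(S) = 9000 / 5 = 1800

1800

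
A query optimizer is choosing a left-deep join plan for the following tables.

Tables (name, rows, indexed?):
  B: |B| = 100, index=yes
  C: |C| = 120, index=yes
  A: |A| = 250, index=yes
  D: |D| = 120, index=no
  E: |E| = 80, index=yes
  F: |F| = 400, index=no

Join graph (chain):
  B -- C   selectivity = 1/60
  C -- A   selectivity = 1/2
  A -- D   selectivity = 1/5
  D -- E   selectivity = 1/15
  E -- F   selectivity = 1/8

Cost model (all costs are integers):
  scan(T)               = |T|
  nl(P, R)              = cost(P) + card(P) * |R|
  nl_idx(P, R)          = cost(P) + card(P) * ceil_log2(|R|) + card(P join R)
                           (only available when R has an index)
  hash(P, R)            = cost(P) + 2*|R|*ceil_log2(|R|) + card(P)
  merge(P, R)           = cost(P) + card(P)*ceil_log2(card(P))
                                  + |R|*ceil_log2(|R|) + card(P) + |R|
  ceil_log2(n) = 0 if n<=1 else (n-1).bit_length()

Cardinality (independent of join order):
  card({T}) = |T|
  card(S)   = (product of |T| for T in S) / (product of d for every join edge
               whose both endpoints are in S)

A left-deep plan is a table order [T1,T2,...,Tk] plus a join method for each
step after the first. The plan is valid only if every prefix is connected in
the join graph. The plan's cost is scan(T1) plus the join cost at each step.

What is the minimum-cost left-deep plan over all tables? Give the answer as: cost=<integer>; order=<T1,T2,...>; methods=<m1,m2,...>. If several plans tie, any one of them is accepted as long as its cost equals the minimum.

Selinger DP (subsets sized 1..n):
  {B}: scan cost=100, card=100
  {C}: scan cost=120, card=120
  {A}: scan cost=250, card=250
  {D}: scan cost=120, card=120
  {E}: scan cost=80, card=80
  {F}: scan cost=400, card=400
  {BC}: card=200; try (C,nl_idx)→1000, (B,nl_idx)→1160, (B,hash)→1640, (C,merge)→1860, (C,hash)→1880, (B,merge)→1880 …(+2); best=1000 via (C,nl_idx)
  {AC}: card=15000; try (C,hash)→2180, (A,merge)→3330, (C,merge)→3460, (A,hash)→4240, (A,nl_idx)→16080, (C,nl_idx)→17000 …(+2); best=2180 via (C,hash)
  {AD}: card=6000; try (D,hash)→2180, (A,merge)→3330, (D,merge)→3460, (A,hash)→4240, (A,nl_idx)→7080, (A,nl)→30120 …(+1); best=2180 via (D,hash)
  {DE}: card=640; try (E,hash)→1360, (E,nl_idx)→1600, (D,merge)→1680, (E,merge)→1720, (D,hash)→1840, (D,nl)→9680 …(+1); best=1360 via (E,hash)
  {EF}: card=4000; try (E,hash)→1920, (F,merge)→4720, (E,merge)→5040, (E,nl_idx)→7200, (F,hash)→7360, (F,nl)→32080 …(+1); best=1920 via (E,hash)
  {ABC}: card=25000; try (A,merge)→5050, (A,hash)→5200, (B,hash)→18580, (A,nl_idx)→27600, (A,nl)→51000, (B,nl_idx)→132180 …(+2); best=5050 via (A,merge)
  {ACD}: card=360000; try (C,hash)→9860, (D,hash)→18860, (C,merge)→87140, (D,merge)→228140, (C,nl_idx)→404180, (C,nl)→722180 …(+1); best=9860 via (C,hash)
  {ADE}: card=32000; try (A,hash)→6000, (E,hash)→9300, (A,merge)→10650, (A,nl_idx)→38480, (E,nl_idx)→76180, (E,merge)→86820 …(+2); best=6000 via (A,hash)
  {DEF}: card=32000; try (D,hash)→7600, (F,hash)→9200, (F,merge)→12400, (D,merge)→54880, (F,nl)→257360, (D,nl)→481920; best=7600 via (D,hash)
  {ABCD}: card=600000; try (D,hash)→31730, (B,hash)→371260, (D,merge)→406010, (D,nl)→3005050, (B,nl_idx)→3129860, (B,merge)→7210660 …(+1); best=31730 via (D,hash)
  {ACDE}: card=1920000; try (C,hash)→39680, (E,hash)→370980, (C,merge)→518960, (C,nl_idx)→2150000, (C,nl)→3846000, (E,nl_idx)→4449860 …(+2); best=39680 via (C,hash)
  {ADEF}: card=1600000; try (A,hash)→43600, (F,hash)→45200, (A,merge)→521850, (F,merge)→522000, (A,nl_idx)→1863600, (A,nl)→8007600 …(+1); best=43600 via (A,hash)
  {ABCDE}: card=3200000; try (E,hash)→632850, (B,hash)→1961080, (E,nl_idx)→7431730, (E,merge)→12632370, (B,nl_idx)→16679680, (B,merge)→42280480 …(+2); best=632850 via (E,hash)
  {ACDEF}: card=96000000; try (C,hash)→1645280, (F,hash)→1966880, (C,merge)→35244560, (F,merge)→42283680, (C,nl_idx)→107243600, (C,nl)→192043600 …(+1); best=1645280 via (C,hash)
  {ABCDEF}: card=160000000; try (F,hash)→3840050, (F,merge)→74236850, (B,hash)→97646680, (B,nl_idx)→833645280, (F,nl)→1280632850, (B,merge)→2689646080 …(+1); best=3840050 via (F,hash)

cost=3840050; order=B,C,A,D,E,F; methods=nl_idx,merge,hash,hash,hash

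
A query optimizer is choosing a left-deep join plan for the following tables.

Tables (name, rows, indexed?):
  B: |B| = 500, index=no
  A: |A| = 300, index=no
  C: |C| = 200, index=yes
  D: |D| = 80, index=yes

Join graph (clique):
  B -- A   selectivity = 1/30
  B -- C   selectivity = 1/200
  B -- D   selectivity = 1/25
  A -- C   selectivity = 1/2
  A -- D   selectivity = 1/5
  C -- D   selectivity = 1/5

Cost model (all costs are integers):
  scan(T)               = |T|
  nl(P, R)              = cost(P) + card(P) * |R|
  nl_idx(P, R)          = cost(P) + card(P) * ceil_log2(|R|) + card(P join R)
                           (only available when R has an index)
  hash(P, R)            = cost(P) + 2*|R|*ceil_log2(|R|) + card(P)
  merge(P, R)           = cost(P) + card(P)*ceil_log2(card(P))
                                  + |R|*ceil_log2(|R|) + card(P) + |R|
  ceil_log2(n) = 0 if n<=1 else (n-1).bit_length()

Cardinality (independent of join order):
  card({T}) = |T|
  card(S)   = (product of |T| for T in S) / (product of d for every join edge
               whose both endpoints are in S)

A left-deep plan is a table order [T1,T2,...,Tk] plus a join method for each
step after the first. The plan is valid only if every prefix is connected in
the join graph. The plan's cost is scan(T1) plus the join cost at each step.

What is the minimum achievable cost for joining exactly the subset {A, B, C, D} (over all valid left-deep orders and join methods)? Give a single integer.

11540

Selinger DP over subsets of {A,B,C,D}:
  {B}: scan cost=500, card=500
  {A}: scan cost=300, card=300
  {C}: scan cost=200, card=200
  {D}: scan cost=80, card=80
  {AB}: card=5000; try (A,hash)→6400, (B,merge)→8300, (A,merge)→8500, (B,hash)→9600, (B,nl)→150300, (A,nl)→150500; best=6400 via (A,hash)
  {BC}: card=500; try (C,hash)→4200, (C,nl_idx)→5000, (B,merge)→7000, (C,merge)→7300, (B,hash)→9400, (B,nl)→100200 …(+1); best=4200 via (C,hash)
  {BD}: card=1600; try (D,hash)→2120, (D,nl_idx)→5600, (B,merge)→5720, (D,merge)→6140, (B,hash)→9160, (B,nl)→40080 …(+1); best=2120 via (D,hash)
  {AC}: card=30000; try (C,hash)→3800, (A,merge)→5000, (C,merge)→5100, (A,hash)→5800, (C,nl_idx)→32700, (A,nl)→60200 …(+1); best=3800 via (C,hash)
  {AD}: card=4800; try (D,hash)→1720, (A,merge)→3720, (D,merge)→3940, (A,hash)→5560, (D,nl_idx)→7200, (A,nl)→24080 …(+1); best=1720 via (D,hash)
  {CD}: card=3200; try (D,hash)→1520, (C,merge)→2520, (D,merge)→2640, (C,hash)→3360, (C,nl_idx)→3920, (D,nl_idx)→4800 …(+2); best=1520 via (D,hash)
  {ABC}: card=2500; try (A,hash)→10100, (A,merge)→12200, (C,hash)→14600, (B,hash)→42800, (C,nl_idx)→48900, (C,merge)→78200 …(+4); best=10100 via (A,hash)
  {ABD}: card=3200; try (A,hash)→9120, (D,hash)→12520, (B,hash)→15520, (A,merge)→24320, (D,nl_idx)→44600, (B,merge)→73920 …(+4); best=9120 via (A,hash)
  {BCD}: card=320; try (D,hash)→5820, (C,hash)→6920, (D,nl_idx)→8020, (D,merge)→9840, (B,hash)→13720, (C,nl_idx)→15240 …(+5); best=5820 via (D,hash)
  {ACD}: card=96000; try (C,hash)→9720, (A,hash)→10120, (D,hash)→34920, (A,merge)→46120, (C,merge)→70720, (C,nl_idx)→136120 …(+5); best=9720 via (C,hash)
  {ABCD}: card=320; try (A,hash)→11540, (A,merge)→12020, (D,hash)→13720, (C,hash)→15520, (D,nl_idx)→27920, (C,nl_idx)→35040 …(+8); best=11540 via (A,hash)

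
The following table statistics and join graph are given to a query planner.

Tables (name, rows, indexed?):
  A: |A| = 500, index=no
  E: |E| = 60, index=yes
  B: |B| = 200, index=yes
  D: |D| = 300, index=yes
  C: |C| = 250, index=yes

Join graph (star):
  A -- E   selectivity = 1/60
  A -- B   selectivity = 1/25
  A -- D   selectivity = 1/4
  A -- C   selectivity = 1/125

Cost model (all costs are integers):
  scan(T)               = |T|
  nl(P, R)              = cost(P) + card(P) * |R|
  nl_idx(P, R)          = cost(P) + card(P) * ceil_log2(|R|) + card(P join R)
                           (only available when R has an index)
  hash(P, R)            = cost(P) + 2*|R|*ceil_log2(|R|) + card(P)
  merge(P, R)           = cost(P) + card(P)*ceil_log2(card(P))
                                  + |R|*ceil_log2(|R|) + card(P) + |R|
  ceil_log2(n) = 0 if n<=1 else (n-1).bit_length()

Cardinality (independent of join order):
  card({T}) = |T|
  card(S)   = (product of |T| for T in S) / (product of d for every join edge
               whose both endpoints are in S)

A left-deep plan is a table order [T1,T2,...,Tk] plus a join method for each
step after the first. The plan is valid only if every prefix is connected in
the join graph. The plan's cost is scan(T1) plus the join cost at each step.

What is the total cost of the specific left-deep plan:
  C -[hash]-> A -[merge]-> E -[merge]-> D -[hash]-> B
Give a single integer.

113120

step 1: scan C: cost=250, card=250
step 2: join A via hash
    card(P join A) = 250*500/(125) = 1000
    cost = 250 + 2*500*9 + 250 = 9500
step 3: join E via merge
    card(P join E) = 1000*60/(60) = 1000
    cost = 9500 + 1000*10 + 60*6 + 1000 + 60 = 20920
step 4: join D via merge
    card(P join D) = 1000*300/(4) = 75000
    cost = 20920 + 1000*10 + 300*9 + 1000 + 300 = 34920
step 5: join B via hash
    card(P join B) = 75000*200/(25) = 600000
    cost = 34920 + 2*200*8 + 75000 = 113120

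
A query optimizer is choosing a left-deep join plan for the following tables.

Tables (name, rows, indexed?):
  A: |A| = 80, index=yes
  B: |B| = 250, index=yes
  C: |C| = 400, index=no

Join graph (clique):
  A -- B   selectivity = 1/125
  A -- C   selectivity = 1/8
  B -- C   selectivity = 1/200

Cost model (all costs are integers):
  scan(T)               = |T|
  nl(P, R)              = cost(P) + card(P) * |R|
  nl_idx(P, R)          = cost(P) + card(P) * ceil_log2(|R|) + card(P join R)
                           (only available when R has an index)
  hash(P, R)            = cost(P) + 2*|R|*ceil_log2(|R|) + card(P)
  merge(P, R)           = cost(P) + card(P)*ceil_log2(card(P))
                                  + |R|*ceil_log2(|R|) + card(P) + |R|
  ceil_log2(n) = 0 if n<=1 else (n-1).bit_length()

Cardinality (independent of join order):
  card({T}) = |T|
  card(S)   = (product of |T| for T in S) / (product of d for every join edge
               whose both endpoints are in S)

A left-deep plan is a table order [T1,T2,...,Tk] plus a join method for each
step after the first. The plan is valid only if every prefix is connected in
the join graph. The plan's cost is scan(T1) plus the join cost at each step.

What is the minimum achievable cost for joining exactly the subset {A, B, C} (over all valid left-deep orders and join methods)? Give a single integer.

Selinger DP over subsets of {A,B,C}:
  {A}: scan cost=80, card=80
  {B}: scan cost=250, card=250
  {C}: scan cost=400, card=400
  {AB}: card=160; try (B,nl_idx)→880, (A,hash)→1620, (A,nl_idx)→2160, (B,merge)→2970, (A,merge)→3140, (B,hash)→4160 …(+2); best=880 via (B,nl_idx)
  {AC}: card=4000; try (A,hash)→1920, (C,merge)→4720, (A,merge)→5040, (A,nl_idx)→7200, (C,hash)→7360, (C,nl)→32080 …(+1); best=1920 via (A,hash)
  {BC}: card=500; try (B,nl_idx)→4100, (B,hash)→4800, (C,merge)→6500, (B,merge)→6650, (C,hash)→7700, (C,nl)→100250 …(+1); best=4100 via (B,nl_idx)
  {ABC}: card=40; try (A,hash)→5720, (C,merge)→6320, (A,nl_idx)→7640, (C,hash)→8240, (A,merge)→9740, (B,hash)→9920 …(+5); best=5720 via (A,hash)

5720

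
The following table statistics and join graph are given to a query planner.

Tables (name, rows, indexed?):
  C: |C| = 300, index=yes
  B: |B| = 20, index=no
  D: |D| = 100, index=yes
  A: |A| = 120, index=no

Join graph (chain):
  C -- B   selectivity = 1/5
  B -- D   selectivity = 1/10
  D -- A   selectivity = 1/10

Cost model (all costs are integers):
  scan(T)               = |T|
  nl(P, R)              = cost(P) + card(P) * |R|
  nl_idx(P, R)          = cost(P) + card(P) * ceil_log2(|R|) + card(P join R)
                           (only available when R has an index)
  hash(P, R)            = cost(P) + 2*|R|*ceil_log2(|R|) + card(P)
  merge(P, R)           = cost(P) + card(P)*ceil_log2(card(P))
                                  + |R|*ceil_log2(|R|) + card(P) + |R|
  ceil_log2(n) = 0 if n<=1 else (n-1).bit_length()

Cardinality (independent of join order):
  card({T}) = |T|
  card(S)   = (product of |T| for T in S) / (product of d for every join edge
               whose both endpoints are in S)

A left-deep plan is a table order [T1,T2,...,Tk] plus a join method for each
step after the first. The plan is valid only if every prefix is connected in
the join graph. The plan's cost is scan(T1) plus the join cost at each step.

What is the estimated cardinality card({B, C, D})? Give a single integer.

12000

Tables in S: B(20), C(300), D(100)
Edges inside S: C-B(d=5), B-D(d=10)
numerator = 20 * 300 * 100 = 600000
denominator = 5 * 10 = 50
card(S) = 600000 / 50 = 12000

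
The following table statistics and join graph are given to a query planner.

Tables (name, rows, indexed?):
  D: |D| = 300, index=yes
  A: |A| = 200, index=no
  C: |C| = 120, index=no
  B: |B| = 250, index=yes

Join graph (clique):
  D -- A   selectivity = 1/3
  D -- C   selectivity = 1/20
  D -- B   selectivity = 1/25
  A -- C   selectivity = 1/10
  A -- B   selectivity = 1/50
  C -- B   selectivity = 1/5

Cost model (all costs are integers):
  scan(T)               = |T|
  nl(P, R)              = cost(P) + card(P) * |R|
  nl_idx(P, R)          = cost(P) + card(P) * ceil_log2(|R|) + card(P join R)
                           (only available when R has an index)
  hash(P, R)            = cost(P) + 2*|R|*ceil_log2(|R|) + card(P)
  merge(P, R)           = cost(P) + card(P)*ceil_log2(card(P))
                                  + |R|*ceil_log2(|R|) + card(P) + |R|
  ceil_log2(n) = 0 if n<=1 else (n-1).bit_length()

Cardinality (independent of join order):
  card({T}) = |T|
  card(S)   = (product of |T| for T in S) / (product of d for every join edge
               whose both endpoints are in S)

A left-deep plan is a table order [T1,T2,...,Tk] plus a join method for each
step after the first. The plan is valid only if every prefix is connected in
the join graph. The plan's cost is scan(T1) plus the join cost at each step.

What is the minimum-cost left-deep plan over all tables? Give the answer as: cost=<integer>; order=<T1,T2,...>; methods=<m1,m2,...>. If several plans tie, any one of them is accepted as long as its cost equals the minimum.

Selinger DP (subsets sized 1..n):
  {D}: scan cost=300, card=300
  {A}: scan cost=200, card=200
  {C}: scan cost=120, card=120
  {B}: scan cost=250, card=250
  {AD}: card=20000; try (A,hash)→3800, (D,merge)→5000, (A,merge)→5100, (D,hash)→5800, (D,nl_idx)→22000, (D,nl)→60200 …(+1); best=3800 via (A,hash)
  {CD}: card=1800; try (C,hash)→2280, (D,nl_idx)→3000, (D,merge)→4080, (C,merge)→4260, (D,hash)→5640, (D,nl)→36120 …(+1); best=2280 via (C,hash)
  {BD}: card=3000; try (B,hash)→4600, (D,merge)→5500, (D,nl_idx)→5500, (B,merge)→5550, (B,nl_idx)→5700, (D,hash)→5900 …(+2); best=4600 via (B,hash)
  {AC}: card=2400; try (C,hash)→2080, (A,merge)→2880, (C,merge)→2960, (A,hash)→3440, (A,nl)→24120, (C,nl)→24200; best=2080 via (C,hash)
  {AB}: card=1000; try (B,nl_idx)→2800, (A,hash)→3700, (B,merge)→4250, (A,merge)→4300, (B,hash)→4400, (B,nl)→50200 …(+1); best=2800 via (B,nl_idx)
  {BC}: card=6000; try (C,hash)→2180, (B,merge)→3330, (C,merge)→3460, (B,hash)→4240, (B,nl_idx)→7080, (B,nl)→30120 …(+1); best=2180 via (C,hash)
  {ACD}: card=12000; try (A,hash)→7280, (D,hash)→9880, (C,hash)→25480, (A,merge)→25680, (D,nl_idx)→35680, (D,merge)→36280 …(+4); best=7280 via (A,hash)
  {ABD}: card=4000; try (D,hash)→9200, (A,hash)→10800, (D,nl_idx)→15800, (D,merge)→16800, (B,hash)→27800, (A,merge)→45400 …(+5); best=9200 via (D,hash)
  {BCD}: card=3600; try (B,hash)→8080, (C,hash)→9280, (D,hash)→13580, (B,nl_idx)→20280, (B,merge)→26130, (C,merge)→44560 …(+5); best=8080 via (B,hash)
  {ABC}: card=2400; try (C,hash)→5480, (B,hash)→8480, (A,hash)→11380, (C,merge)→14760, (B,nl_idx)→23680, (B,merge)→35530 …(+4); best=5480 via (C,hash)
  {ABCD}: card=480; try (D,hash)→13280, (C,hash)→14880, (A,hash)→14880, (B,hash)→23280, (D,nl_idx)→27560, (D,merge)→39680 …(+8); best=13280 via (D,hash)

cost=13280; order=A,B,C,D; methods=nl_idx,hash,hash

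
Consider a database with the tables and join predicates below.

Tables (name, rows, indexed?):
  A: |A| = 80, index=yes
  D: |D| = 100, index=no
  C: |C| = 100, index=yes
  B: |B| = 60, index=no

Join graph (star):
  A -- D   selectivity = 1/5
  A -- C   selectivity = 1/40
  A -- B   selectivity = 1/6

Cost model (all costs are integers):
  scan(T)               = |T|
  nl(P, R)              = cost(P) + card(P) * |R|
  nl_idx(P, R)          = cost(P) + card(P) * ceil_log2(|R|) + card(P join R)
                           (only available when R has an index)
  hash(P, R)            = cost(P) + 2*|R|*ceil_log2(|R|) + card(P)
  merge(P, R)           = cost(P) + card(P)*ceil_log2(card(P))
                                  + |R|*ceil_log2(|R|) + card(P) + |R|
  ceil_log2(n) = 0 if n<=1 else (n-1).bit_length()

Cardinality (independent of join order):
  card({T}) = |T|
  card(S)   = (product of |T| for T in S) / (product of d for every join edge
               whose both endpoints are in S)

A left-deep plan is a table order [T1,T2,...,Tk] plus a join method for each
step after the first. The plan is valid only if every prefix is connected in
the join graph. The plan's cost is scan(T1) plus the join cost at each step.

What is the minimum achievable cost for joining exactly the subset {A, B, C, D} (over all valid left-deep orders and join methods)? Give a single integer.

5160

Selinger DP over subsets of {A,B,C,D}:
  {A}: scan cost=80, card=80
  {D}: scan cost=100, card=100
  {C}: scan cost=100, card=100
  {B}: scan cost=60, card=60
  {AD}: card=1600; try (A,hash)→1320, (D,merge)→1520, (A,merge)→1540, (D,hash)→1560, (A,nl_idx)→2400, (D,nl)→8080 …(+1); best=1320 via (A,hash)
  {AC}: card=200; try (C,nl_idx)→840, (A,nl_idx)→1000, (A,hash)→1320, (C,merge)→1520, (A,merge)→1540, (C,hash)→1560 …(+2); best=840 via (C,nl_idx)
  {AB}: card=800; try (B,hash)→880, (A,merge)→1120, (B,merge)→1140, (A,hash)→1240, (A,nl_idx)→1280, (A,nl)→4860 …(+1); best=880 via (B,hash)
  {ACD}: card=4000; try (D,hash)→2440, (D,merge)→3440, (C,hash)→4320, (C,nl_idx)→16520, (D,nl)→20840, (C,merge)→21320 …(+1); best=2440 via (D,hash)
  {ABD}: card=16000; try (D,hash)→3080, (B,hash)→3640, (D,merge)→10480, (B,merge)→20940, (D,nl)→80880, (B,nl)→97320; best=3080 via (D,hash)
  {ABC}: card=2000; try (B,hash)→1760, (B,merge)→3060, (C,hash)→3080, (C,nl_idx)→8480, (C,merge)→10480, (B,nl)→12840 …(+1); best=1760 via (B,hash)
  {ABCD}: card=40000; try (D,hash)→5160, (B,hash)→7160, (C,hash)→20480, (D,merge)→26560, (B,merge)→54860, (C,nl_idx)→155080 …(+4); best=5160 via (D,hash)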